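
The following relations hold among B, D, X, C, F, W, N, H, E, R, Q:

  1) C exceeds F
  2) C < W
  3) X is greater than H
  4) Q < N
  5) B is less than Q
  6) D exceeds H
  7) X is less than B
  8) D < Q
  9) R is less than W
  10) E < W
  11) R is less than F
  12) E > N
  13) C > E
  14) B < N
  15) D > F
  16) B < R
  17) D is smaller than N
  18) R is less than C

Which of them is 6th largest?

The consecutive relations fix a unique order: H < X < B < R < F < D < Q < N < E < C < W.
Counting 6 from the largest end gives D.

D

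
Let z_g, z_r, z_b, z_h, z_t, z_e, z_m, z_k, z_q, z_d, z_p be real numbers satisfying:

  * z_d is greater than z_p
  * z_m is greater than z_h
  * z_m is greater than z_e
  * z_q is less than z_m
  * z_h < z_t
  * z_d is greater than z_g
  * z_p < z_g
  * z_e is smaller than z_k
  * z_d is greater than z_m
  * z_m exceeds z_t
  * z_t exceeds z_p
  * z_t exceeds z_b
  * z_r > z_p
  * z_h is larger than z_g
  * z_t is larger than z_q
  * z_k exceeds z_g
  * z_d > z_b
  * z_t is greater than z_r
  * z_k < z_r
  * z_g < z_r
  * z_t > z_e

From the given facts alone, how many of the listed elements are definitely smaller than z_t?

From z_t the given relations immediately reach z_e, z_p, z_q, z_h, z_r, z_b.
From those, z_g, z_k — 8 in total.
Nothing else is reachable below z_t; 8 in all.

8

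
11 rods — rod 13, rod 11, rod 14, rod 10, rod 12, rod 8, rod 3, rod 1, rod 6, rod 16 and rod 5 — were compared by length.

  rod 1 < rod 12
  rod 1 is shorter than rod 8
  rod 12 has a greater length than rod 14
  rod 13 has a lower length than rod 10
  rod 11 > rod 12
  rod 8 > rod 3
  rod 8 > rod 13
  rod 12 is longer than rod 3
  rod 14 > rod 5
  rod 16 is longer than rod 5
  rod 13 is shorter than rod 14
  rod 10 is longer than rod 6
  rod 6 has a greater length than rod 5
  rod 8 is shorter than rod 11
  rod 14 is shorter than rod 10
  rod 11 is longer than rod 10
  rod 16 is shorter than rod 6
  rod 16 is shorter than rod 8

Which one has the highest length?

rod 11

rod 5 is not greatest since rod 5 < rod 16; rod 16 is not greatest since rod 16 < rod 8; rod 3 is not greatest since rod 3 < rod 8; rod 13 is not greatest since rod 13 < rod 8; rod 1 is not greatest since rod 1 < rod 12; rod 14 is not greatest since rod 14 < rod 12; rod 6 is not greatest since rod 6 < rod 10; rod 8 is not greatest since rod 8 < rod 11; rod 12 is not greatest since rod 12 < rod 11; rod 10 is not greatest since rod 10 < rod 11.
Only rod 11 has nothing above it, so rod 11 is the highest length.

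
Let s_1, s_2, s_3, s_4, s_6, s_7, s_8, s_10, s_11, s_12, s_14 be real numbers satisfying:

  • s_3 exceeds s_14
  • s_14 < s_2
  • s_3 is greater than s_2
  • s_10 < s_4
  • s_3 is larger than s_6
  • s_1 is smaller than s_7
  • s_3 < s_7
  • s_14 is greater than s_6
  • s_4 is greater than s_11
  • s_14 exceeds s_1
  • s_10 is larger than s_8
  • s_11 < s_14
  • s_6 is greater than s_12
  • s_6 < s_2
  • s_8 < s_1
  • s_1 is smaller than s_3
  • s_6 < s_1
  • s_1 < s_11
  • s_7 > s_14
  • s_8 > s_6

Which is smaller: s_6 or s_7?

Link the given pairs in sequence: s_6 < s_8; s_8 < s_1; s_1 < s_11; s_11 < s_14; s_14 < s_2; s_2 < s_3; s_3 < s_7.
Together: s_6 < s_8 < s_1 < s_11 < s_14 < s_2 < s_3 < s_7.
So s_6 < s_7; s_6 is the smaller of the two.

s_6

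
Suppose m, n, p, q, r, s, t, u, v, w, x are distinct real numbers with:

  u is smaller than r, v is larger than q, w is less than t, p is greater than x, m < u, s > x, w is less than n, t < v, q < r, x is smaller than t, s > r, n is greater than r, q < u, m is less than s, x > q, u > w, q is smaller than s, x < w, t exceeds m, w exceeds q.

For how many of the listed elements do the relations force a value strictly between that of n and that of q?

4

Chaining upward from q reaches: x, w, t, v, u, r, p, s.
Chaining downward from n reaches: m, x, w, u, r.
Strictly between q and n are those in both lists: x, w, u, r — 4 elements.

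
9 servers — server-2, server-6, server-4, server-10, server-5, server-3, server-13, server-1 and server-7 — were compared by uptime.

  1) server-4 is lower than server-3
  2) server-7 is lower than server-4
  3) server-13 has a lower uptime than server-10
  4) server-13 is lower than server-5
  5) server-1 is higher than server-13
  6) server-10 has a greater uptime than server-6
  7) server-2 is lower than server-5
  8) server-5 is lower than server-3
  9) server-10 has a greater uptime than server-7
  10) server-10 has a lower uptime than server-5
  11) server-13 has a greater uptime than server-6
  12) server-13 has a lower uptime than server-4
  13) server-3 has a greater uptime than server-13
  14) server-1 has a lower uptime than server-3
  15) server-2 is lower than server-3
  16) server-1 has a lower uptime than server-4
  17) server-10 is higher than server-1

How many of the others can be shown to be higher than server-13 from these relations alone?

Directly above server-13: server-1, server-10, server-4, server-5, server-3.
Nothing else is reachable above server-13; 5 in all.

5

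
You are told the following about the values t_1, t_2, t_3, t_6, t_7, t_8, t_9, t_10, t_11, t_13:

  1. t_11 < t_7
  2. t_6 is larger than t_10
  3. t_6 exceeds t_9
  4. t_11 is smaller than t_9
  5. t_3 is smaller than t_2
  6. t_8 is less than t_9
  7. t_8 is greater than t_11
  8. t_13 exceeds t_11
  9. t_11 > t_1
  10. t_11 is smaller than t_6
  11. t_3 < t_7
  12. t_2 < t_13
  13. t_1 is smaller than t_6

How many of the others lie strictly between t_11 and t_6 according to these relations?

Chaining upward from t_11 reaches: t_8, t_9, t_7, t_13.
Chaining downward from t_6 reaches: t_1, t_8, t_9, t_10.
Strictly between t_11 and t_6 are those in both lists: t_8, t_9 — 2 elements.

2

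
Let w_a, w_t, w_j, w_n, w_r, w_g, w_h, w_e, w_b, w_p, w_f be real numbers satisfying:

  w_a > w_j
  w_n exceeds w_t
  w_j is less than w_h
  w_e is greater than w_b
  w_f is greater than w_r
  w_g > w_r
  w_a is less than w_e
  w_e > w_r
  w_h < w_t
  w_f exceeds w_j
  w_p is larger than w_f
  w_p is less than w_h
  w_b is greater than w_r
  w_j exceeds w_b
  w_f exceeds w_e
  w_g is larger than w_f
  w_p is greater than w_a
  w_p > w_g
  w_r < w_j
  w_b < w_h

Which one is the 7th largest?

w_e

Chaining the given pairs: w_r < w_b < w_j < w_a < w_e < w_f < w_g < w_p < w_h < w_t < w_n.
The 7th largest is w_e.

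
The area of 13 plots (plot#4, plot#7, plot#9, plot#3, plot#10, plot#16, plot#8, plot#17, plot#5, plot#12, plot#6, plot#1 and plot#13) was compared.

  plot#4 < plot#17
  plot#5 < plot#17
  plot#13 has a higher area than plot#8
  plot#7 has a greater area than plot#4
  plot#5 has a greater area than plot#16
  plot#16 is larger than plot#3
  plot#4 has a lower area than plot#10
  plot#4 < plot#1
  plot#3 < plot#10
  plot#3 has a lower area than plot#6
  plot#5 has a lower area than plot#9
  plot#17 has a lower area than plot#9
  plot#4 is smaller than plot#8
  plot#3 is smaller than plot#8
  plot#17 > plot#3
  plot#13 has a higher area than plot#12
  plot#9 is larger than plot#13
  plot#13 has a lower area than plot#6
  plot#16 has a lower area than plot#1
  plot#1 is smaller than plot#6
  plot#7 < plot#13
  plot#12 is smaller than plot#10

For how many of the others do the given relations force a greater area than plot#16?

From plot#16 the given relations immediately reach plot#1, plot#5.
From those, plot#17, plot#6, plot#9 — 5 in total.
Nothing else is reachable above plot#16; 5 in all.

5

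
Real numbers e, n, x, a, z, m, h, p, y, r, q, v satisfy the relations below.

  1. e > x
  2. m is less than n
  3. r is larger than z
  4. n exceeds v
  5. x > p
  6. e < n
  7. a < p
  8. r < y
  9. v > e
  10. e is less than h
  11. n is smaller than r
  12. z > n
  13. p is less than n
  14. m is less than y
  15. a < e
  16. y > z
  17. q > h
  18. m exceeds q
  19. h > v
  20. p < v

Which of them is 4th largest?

n

The consecutive relations fix a unique order: a < p < x < e < v < h < q < m < n < z < r < y.
Counting 4 from the largest end gives n.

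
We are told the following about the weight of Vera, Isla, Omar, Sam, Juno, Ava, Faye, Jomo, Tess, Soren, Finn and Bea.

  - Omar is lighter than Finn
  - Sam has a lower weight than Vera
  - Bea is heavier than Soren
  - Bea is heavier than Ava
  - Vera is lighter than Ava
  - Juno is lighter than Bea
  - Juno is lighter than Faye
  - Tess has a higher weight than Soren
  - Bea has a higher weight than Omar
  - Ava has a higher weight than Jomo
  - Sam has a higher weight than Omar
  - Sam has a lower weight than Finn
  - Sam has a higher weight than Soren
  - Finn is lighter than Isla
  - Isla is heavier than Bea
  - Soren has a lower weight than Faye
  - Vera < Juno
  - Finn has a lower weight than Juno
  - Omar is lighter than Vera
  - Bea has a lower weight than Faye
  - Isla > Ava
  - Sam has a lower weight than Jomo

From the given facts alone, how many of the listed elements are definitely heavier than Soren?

10

From Soren the given relations immediately reach Sam, Bea, Tess, Faye.
From those, Jomo, Vera, Finn, Isla — 8 in total.
From those, Juno, Ava — 10 in total.
No other element is forced above Soren by the given relations, so the count is 10.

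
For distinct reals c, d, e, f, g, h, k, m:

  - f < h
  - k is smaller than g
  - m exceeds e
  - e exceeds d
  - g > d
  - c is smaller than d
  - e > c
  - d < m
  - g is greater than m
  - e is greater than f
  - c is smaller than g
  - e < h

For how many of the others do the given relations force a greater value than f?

4

From f the given relations immediately reach e, h.
From those, m — 3 in total.
From those, g — 4 in total.
No other element is forced above f by the given relations, so the count is 4.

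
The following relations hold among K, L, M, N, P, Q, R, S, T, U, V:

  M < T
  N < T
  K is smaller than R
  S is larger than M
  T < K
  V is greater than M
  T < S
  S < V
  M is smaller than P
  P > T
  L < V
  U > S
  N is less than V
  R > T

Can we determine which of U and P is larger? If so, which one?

Following every chain through P: below P we get N, M, T.
U is not reached, and no chain runs the other way from U to P.
So the given relations leave the order of P and U undetermined.

undetermined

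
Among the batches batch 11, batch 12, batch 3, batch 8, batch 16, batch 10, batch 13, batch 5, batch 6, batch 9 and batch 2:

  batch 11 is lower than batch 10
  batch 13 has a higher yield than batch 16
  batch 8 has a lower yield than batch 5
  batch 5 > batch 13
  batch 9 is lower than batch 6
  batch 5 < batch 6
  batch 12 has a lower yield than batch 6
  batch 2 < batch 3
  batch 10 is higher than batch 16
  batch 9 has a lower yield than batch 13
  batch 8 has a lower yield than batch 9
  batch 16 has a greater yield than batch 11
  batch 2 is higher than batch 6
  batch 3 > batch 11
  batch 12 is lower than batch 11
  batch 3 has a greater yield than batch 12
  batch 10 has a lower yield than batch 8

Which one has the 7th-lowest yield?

batch 13

The consecutive relations fix a unique order: batch 12 < batch 11 < batch 16 < batch 10 < batch 8 < batch 9 < batch 13 < batch 5 < batch 6 < batch 2 < batch 3.
Counting 7 from the smallest end gives batch 13.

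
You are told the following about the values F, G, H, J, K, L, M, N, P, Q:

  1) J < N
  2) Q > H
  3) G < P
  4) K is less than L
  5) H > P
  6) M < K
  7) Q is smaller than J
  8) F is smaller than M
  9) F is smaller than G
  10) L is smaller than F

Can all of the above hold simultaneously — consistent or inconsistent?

We have F < M stated directly, yet also M < K < L < F by chaining the others — so M < F. Contradiction.

inconsistent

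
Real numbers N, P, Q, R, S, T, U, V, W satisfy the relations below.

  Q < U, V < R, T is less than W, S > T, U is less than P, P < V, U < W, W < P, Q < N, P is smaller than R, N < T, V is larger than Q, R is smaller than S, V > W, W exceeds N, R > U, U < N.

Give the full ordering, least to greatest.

The consecutive links are each given: Q < U; U < N; N < T; T < W; W < P; P < V; V < R; R < S.

Q < U < N < T < W < P < V < R < S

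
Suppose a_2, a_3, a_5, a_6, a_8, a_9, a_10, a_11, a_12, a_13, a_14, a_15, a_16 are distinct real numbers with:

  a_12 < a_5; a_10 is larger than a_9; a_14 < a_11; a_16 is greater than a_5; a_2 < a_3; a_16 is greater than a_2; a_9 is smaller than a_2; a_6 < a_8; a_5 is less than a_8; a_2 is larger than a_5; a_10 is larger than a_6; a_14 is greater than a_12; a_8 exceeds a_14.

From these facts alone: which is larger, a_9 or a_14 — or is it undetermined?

undetermined

Following every chain through a_9: above a_9 we get a_2, a_16, a_10, a_3.
a_14 is not reached, and no chain runs the other way from a_14 to a_9.
So the given relations leave the order of a_9 and a_14 undetermined.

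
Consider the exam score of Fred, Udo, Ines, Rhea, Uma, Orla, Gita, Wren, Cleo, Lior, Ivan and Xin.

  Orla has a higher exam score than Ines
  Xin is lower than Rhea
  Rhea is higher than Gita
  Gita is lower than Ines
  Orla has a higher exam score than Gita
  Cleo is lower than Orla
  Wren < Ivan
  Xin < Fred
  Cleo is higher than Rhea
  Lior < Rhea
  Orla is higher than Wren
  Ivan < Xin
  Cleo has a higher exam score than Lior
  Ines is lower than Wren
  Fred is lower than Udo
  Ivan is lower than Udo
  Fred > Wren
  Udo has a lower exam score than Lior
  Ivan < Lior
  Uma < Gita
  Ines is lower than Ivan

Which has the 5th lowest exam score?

Ivan

Chaining the given pairs: Uma < Gita < Ines < Wren < Ivan < Xin < Fred < Udo < Lior < Rhea < Cleo < Orla.
The 5th smallest is Ivan.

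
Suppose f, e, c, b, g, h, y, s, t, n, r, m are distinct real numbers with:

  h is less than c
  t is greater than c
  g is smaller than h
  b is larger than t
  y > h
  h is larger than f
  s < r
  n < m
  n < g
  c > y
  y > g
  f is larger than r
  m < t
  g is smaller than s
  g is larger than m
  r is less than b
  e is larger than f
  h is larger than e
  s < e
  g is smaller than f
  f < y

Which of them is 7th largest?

Piecing the relations together gives one ordering: n < m < g < s < r < f < e < h < y < c < t < b.
Counting 7 from the largest end gives f.

f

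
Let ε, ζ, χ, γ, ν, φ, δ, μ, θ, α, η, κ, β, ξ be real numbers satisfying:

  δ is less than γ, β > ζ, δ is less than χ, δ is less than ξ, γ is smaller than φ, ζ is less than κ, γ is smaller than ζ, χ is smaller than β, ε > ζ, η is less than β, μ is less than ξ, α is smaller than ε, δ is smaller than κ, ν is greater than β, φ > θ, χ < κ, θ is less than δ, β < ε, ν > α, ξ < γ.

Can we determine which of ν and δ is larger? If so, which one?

δ < ξ and ξ < γ give δ < γ.
With γ < ζ: δ < ξ < γ < ζ.
With ζ < β: δ < ξ < γ < ζ < β.
Then β < ν extends the chain to ν.
So ν is larger.

ν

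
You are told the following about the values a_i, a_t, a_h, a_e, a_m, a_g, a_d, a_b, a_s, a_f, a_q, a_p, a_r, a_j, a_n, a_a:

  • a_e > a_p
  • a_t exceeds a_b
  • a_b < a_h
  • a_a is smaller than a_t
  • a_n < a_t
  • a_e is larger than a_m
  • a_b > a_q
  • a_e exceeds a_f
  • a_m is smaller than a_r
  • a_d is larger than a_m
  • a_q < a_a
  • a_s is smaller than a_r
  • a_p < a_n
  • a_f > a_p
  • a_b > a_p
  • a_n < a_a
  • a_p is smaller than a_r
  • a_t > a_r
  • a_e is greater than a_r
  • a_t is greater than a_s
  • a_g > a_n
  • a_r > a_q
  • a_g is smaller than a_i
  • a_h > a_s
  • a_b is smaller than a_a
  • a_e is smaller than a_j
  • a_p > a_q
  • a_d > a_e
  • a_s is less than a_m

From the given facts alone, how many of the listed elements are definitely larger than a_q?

Directly above a_q: a_p, a_r, a_b, a_a.
One step further: a_n, a_f, a_e, a_h, a_t (9 so far).
One step further: a_g, a_j, a_d (12 so far).
One step further: a_i (13 so far).
Nothing else is reachable above a_q; 13 in all.

13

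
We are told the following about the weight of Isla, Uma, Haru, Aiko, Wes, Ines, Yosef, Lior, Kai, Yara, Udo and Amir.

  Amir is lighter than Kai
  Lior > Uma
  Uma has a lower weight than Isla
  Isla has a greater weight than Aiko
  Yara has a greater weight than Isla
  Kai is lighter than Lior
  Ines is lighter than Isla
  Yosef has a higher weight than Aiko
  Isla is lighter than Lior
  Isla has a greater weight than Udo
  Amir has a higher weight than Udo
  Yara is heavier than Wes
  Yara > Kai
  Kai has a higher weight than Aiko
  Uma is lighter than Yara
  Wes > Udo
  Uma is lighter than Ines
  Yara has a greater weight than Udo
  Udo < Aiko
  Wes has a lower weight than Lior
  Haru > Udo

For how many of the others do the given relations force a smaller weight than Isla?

4

The elements the relations force below Isla are Udo, Aiko, Uma, Ines — no chain reaches any other.
That is 4.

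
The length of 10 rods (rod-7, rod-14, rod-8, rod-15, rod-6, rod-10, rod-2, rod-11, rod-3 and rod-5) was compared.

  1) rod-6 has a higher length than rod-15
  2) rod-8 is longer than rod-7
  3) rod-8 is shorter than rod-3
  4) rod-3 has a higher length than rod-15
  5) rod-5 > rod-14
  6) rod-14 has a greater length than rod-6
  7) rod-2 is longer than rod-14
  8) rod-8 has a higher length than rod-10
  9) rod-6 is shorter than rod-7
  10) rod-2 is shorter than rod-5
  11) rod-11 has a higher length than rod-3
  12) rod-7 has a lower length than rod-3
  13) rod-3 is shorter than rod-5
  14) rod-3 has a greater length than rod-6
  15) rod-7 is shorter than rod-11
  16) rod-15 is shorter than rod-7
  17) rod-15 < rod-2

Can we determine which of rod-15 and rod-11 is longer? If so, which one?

rod-15 < rod-7 and rod-7 < rod-8 give rod-15 < rod-8.
With rod-8 < rod-3: rod-15 < rod-7 < rod-8 < rod-3.
With rod-3 < rod-11: rod-15 < rod-7 < rod-8 < rod-3 < rod-11.
So rod-11 is longer.

rod-11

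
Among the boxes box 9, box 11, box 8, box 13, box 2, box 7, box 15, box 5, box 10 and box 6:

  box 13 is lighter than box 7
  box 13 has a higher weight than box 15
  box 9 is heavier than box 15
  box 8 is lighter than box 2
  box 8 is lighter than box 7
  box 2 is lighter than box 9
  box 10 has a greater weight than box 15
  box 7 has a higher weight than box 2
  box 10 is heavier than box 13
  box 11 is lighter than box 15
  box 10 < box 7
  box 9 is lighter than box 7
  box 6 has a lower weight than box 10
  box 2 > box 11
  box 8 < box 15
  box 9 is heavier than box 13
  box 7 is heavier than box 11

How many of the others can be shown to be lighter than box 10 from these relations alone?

5

From box 10 the given relations immediately reach box 15, box 6, box 13.
From those, box 8, box 11 — 5 in total.
No other element is forced below box 10 by the given relations, so the count is 5.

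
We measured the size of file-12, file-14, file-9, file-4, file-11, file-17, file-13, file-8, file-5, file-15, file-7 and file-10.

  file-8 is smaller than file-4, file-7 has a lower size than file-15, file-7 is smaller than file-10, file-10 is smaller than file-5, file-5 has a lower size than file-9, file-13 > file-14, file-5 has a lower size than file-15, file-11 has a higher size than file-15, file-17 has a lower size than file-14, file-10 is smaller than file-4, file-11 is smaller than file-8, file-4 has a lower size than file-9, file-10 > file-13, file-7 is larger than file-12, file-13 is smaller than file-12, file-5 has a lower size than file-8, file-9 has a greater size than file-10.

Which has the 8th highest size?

file-7

The consecutive relations fix a unique order: file-17 < file-14 < file-13 < file-12 < file-7 < file-10 < file-5 < file-15 < file-11 < file-8 < file-4 < file-9.
Counting 8 from the largest end gives file-7.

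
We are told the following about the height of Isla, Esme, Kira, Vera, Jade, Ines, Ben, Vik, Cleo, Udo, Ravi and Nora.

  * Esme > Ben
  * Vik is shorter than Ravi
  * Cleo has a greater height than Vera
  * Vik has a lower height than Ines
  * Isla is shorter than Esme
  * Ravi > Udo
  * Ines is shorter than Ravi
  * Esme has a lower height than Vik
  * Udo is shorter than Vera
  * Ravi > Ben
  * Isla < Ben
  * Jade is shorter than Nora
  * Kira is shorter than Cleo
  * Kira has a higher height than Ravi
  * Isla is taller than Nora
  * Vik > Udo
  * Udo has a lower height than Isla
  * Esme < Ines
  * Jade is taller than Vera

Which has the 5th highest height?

The consecutive relations fix a unique order: Udo < Vera < Jade < Nora < Isla < Ben < Esme < Vik < Ines < Ravi < Kira < Cleo.
The 5th largest is Vik.

Vik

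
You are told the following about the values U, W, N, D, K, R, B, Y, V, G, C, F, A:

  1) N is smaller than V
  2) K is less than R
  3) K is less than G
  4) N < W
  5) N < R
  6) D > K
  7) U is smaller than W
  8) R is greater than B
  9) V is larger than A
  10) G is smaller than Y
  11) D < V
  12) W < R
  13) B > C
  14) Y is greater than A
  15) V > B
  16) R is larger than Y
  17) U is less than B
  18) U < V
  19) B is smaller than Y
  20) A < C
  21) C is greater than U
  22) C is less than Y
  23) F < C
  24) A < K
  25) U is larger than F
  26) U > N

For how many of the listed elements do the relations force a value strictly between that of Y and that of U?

Chaining upward from U reaches: W, C, B, V, R.
Chaining downward from Y reaches: N, F, A, C, B, K, G.
Strictly between U and Y are those in both lists: C, B — 2 elements.

2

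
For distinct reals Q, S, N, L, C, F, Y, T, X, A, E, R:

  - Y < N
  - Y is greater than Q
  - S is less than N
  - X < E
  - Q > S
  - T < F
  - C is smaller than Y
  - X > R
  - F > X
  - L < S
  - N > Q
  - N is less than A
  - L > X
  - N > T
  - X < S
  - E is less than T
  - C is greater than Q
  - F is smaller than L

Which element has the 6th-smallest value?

L

The consecutive relations fix a unique order: R < X < E < T < F < L < S < Q < C < Y < N < A.
Counting 6 from the smallest end gives L.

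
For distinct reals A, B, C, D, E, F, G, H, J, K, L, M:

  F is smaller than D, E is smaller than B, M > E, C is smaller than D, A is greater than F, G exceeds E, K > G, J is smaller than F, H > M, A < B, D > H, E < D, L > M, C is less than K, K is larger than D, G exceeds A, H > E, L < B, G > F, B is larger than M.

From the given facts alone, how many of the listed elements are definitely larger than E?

7

Directly above E: M, H, B, D, G.
One step further: L, K (7 so far).
Nothing else is reachable above E; 7 in all.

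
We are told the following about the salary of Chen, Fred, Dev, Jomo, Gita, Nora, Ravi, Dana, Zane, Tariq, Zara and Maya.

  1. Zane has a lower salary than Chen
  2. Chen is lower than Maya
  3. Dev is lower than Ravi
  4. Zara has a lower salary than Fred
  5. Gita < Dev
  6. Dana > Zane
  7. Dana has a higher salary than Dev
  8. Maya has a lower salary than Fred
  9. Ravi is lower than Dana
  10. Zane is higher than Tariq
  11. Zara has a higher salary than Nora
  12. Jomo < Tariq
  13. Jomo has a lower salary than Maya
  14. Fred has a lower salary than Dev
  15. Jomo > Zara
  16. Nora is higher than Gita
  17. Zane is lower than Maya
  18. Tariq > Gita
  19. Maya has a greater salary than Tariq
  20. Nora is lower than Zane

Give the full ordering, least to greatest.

Gita < Nora < Zara < Jomo < Tariq < Zane < Chen < Maya < Fred < Dev < Ravi < Dana

The consecutive links are each given: Gita < Nora; Nora < Zara; Zara < Jomo; Jomo < Tariq; Tariq < Zane; Zane < Chen; Chen < Maya; Maya < Fred; Fred < Dev; Dev < Ravi; Ravi < Dana.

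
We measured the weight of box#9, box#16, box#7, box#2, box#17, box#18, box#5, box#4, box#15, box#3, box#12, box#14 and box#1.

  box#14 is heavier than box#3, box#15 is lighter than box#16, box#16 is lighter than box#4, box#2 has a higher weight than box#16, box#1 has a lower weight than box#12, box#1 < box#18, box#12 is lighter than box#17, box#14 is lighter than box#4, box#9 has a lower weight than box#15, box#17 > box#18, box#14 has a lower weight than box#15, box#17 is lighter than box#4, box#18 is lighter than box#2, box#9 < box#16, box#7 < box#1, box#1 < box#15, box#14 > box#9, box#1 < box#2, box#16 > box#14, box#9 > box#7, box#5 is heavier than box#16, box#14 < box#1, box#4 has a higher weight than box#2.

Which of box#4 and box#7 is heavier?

The relevant relations are box#7 < box#9; box#9 < box#14; box#14 < box#1; box#1 < box#15; box#15 < box#16; box#16 < box#2; box#2 < box#4.
Together: box#7 < box#9 < box#14 < box#1 < box#15 < box#16 < box#2 < box#4.
So box#7 < box#4; box#4 is the heavier of the two.

box#4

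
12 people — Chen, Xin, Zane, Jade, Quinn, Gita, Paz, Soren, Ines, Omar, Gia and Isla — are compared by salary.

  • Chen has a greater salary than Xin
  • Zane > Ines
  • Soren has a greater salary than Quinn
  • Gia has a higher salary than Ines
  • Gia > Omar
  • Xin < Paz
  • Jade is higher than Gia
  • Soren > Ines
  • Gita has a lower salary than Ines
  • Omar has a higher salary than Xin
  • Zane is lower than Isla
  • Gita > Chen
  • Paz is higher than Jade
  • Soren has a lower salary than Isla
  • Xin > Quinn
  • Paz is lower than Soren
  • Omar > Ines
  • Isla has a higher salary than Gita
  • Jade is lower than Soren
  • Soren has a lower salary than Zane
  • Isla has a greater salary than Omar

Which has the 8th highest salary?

Ines

Piecing the relations together gives one ordering: Quinn < Xin < Chen < Gita < Ines < Omar < Gia < Jade < Paz < Soren < Zane < Isla.
The 8th largest is Ines.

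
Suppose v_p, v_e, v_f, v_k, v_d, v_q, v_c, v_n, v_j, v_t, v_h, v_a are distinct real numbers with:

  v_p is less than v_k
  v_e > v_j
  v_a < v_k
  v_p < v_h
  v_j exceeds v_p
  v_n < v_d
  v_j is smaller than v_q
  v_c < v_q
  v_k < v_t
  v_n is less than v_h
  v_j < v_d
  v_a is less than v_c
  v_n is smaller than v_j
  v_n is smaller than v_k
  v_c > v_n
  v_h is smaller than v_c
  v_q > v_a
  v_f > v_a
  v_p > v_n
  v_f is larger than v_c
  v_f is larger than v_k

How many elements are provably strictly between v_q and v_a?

Chaining upward from v_a reaches: v_k, v_c, v_t, v_f.
Chaining downward from v_q reaches: v_n, v_p, v_h, v_j, v_c.
Strictly between v_a and v_q are those in both lists: v_c — 1 element.

1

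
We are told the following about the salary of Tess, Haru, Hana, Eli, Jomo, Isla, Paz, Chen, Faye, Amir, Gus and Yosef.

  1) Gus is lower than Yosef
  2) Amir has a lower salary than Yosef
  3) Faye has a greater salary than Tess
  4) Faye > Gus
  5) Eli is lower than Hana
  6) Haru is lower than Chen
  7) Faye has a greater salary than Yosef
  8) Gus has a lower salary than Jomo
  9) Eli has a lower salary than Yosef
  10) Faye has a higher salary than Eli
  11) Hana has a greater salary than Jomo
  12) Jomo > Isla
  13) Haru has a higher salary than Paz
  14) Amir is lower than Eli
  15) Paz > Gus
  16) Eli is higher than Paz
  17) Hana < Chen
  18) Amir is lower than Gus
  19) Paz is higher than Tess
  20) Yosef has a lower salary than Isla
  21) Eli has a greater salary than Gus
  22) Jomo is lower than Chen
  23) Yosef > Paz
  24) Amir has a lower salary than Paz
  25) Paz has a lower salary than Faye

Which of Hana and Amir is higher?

Hana

The relevant relations are Amir < Gus; Gus < Paz; Paz < Eli; Eli < Yosef; Yosef < Isla; Isla < Jomo; Jomo < Hana.
Together: Amir < Gus < Paz < Eli < Yosef < Isla < Jomo < Hana.
So Amir < Hana; Hana is the higher of the two.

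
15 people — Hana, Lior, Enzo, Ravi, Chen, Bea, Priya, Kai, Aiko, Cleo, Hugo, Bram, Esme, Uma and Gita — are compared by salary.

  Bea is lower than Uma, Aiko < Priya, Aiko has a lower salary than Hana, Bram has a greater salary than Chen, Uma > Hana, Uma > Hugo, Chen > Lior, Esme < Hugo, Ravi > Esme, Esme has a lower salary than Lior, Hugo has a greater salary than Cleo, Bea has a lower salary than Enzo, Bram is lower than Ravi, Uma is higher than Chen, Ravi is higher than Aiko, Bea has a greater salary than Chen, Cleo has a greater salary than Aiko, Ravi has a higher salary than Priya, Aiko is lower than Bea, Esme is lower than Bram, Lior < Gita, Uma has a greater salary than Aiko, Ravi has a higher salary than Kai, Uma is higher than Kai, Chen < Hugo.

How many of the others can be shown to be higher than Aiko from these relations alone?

8

Directly above Aiko: Cleo, Bea, Hana, Uma, Priya, Ravi.
One step further: Hugo, Enzo (8 so far).
No other element is forced above Aiko by the given relations, so the count is 8.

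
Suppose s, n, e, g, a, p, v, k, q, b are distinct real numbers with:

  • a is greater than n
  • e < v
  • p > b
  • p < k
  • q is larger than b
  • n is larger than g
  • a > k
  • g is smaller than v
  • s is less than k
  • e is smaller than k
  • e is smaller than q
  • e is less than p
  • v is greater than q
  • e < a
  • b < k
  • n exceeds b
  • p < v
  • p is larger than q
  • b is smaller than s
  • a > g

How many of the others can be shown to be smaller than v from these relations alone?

5

The elements the relations force below v are g, e, b, q, p — no chain reaches any other.
That is 5.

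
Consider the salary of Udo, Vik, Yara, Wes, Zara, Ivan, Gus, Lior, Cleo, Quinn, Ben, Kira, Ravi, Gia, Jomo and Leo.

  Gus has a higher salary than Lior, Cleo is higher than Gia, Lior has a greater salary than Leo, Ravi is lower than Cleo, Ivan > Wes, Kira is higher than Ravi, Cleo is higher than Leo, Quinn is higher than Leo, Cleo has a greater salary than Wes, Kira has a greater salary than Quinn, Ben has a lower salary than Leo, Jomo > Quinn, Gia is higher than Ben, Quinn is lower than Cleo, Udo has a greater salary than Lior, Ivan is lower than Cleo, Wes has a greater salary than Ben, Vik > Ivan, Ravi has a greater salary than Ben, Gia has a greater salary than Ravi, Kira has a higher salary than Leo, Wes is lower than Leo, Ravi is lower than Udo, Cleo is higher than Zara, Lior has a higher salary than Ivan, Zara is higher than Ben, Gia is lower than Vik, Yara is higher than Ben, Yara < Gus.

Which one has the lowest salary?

Ben

Wes is not least since Ben < Wes; Ravi is not least since Ben < Ravi; Leo is not least since Wes < Leo; Yara is not least since Ben < Yara; Ivan is not least since Wes < Ivan; Gia is not least since Ben < Gia; Quinn is not least since Leo < Quinn; Vik is not least since Gia < Vik; Lior is not least since Leo < Lior; Kira is not least since Leo < Kira; Gus is not least since Lior < Gus; Zara is not least since Ben < Zara; Jomo is not least since Quinn < Jomo; Udo is not least since Lior < Udo; Cleo is not least since Gia < Cleo.
Only Ben has nothing below it, so Ben is the lowest salary.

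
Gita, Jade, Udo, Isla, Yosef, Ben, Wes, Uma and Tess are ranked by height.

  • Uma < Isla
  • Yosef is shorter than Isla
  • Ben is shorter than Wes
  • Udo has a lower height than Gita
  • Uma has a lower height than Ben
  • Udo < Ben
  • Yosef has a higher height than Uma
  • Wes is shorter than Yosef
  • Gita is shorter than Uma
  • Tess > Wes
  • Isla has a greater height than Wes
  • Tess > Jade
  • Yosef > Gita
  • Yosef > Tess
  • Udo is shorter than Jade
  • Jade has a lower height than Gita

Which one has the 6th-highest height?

Uma

Chaining the given pairs: Udo < Jade < Gita < Uma < Ben < Wes < Tess < Yosef < Isla.
Counting 6 from the largest end gives Uma.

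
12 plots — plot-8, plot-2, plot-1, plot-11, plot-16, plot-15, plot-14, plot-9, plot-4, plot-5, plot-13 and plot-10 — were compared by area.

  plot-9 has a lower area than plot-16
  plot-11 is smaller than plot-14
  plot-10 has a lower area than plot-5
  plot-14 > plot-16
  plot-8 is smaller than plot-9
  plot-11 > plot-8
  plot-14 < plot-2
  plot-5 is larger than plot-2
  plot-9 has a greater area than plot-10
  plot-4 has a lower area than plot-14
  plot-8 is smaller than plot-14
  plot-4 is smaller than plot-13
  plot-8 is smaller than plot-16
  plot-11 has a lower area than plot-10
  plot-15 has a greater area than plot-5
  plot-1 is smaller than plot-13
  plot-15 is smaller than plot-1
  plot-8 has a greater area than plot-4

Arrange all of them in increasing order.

plot-4 < plot-8 < plot-11 < plot-10 < plot-9 < plot-16 < plot-14 < plot-2 < plot-5 < plot-15 < plot-1 < plot-13

Each adjacent pair is fixed by a given relation: plot-4 < plot-8; plot-8 < plot-11; plot-11 < plot-10; plot-10 < plot-9; plot-9 < plot-16; plot-16 < plot-14; plot-14 < plot-2; plot-2 < plot-5; plot-5 < plot-15; plot-15 < plot-1; plot-1 < plot-13. Chaining them end to end gives the full order.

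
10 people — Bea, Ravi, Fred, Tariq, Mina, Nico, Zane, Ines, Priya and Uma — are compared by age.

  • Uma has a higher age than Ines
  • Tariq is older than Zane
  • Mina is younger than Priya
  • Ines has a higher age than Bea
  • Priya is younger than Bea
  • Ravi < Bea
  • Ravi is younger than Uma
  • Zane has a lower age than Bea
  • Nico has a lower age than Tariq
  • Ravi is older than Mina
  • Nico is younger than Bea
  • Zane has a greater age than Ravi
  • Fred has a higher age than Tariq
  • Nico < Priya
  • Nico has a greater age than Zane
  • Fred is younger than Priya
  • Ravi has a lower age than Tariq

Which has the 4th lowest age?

The consecutive relations fix a unique order: Mina < Ravi < Zane < Nico < Tariq < Fred < Priya < Bea < Ines < Uma.
The 4th smallest is Nico.

Nico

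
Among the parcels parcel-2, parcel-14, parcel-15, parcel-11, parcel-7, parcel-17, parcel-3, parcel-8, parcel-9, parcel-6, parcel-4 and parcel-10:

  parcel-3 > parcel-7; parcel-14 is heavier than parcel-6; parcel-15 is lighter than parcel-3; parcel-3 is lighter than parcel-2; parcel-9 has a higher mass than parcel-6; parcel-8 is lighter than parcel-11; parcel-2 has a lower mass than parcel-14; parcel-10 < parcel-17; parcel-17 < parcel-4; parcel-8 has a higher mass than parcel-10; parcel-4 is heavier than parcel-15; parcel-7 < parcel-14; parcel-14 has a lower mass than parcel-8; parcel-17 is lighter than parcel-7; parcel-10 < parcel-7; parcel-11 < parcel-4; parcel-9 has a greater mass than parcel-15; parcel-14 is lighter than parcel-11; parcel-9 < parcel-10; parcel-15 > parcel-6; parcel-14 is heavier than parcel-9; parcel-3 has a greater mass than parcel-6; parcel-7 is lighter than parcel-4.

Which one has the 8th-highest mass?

Piecing the relations together gives one ordering: parcel-6 < parcel-15 < parcel-9 < parcel-10 < parcel-17 < parcel-7 < parcel-3 < parcel-2 < parcel-14 < parcel-8 < parcel-11 < parcel-4.
Counting 8 from the largest end gives parcel-17.

parcel-17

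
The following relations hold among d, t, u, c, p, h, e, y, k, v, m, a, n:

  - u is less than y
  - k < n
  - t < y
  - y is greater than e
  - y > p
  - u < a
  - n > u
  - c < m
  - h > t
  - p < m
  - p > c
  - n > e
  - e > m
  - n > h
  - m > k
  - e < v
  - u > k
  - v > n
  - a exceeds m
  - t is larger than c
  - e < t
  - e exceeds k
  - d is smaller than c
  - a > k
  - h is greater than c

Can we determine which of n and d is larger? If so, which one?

n

d < c and c < m give d < m.
Then m < e extends the chain to e.
Then e < t extends the chain to t.
With t < h: d < c < m < e < t < h.
With h < n: d < c < m < e < t < h < n.
So n is larger.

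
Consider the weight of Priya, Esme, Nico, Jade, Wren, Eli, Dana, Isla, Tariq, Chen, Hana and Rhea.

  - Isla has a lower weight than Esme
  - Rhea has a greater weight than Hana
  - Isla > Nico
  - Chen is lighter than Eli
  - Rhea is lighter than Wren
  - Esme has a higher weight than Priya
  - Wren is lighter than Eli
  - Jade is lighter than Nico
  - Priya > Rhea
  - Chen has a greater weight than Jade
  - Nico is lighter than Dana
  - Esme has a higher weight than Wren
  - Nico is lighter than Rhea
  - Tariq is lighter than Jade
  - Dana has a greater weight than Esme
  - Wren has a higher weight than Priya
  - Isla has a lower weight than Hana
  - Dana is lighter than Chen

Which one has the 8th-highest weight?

Piecing the relations together gives one ordering: Tariq < Jade < Nico < Isla < Hana < Rhea < Priya < Wren < Esme < Dana < Chen < Eli.
The 8th largest is Hana.

Hana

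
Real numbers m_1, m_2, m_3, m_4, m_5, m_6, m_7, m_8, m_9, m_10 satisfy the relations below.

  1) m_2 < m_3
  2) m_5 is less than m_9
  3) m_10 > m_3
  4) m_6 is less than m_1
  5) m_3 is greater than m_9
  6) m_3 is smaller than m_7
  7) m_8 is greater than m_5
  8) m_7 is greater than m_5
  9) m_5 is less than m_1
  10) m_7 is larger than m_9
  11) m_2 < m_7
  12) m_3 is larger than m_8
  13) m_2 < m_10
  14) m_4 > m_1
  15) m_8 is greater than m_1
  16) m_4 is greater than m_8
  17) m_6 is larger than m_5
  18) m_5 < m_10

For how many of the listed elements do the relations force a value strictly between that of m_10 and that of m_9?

The relations place m_9 below m_10. An element lies strictly between them when it is forced above m_9 and also forced below m_10.
Above m_9: {m_3, m_7}. Below m_10: {m_5, m_2, m_6, m_1, m_8, m_3}.
Intersection: {m_3} — 1.

1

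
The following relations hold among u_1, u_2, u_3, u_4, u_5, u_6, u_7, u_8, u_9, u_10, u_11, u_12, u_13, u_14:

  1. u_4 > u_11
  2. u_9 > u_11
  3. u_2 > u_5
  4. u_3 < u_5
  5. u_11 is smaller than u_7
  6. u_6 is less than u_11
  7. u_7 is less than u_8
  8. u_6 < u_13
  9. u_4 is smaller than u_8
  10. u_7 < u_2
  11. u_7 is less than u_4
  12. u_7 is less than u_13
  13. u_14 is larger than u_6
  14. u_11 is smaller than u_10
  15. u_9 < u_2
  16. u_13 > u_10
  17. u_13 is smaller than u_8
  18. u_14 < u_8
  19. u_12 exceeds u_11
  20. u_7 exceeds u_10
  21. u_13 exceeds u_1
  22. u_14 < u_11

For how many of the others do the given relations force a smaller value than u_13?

The elements the relations force below u_13 are u_6, u_14, u_11, u_10, u_7, u_1 — no chain reaches any other.
That is 6.

6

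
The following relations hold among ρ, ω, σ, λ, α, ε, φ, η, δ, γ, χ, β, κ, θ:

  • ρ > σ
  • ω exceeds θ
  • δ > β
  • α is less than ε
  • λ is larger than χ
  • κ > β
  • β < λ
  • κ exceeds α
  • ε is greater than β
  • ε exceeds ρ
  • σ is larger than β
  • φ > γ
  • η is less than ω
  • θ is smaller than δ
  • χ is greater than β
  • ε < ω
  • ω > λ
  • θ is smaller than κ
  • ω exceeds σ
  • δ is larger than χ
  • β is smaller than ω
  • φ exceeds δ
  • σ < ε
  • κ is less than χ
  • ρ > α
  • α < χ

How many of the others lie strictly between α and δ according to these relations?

2

The relations place α below δ. An element lies strictly between them when it is forced above α and also forced below δ.
Above α: {κ, χ, ρ, λ, ε, φ, ω}. Below δ: {θ, β, κ, χ}.
Intersection: {κ, χ} — 2.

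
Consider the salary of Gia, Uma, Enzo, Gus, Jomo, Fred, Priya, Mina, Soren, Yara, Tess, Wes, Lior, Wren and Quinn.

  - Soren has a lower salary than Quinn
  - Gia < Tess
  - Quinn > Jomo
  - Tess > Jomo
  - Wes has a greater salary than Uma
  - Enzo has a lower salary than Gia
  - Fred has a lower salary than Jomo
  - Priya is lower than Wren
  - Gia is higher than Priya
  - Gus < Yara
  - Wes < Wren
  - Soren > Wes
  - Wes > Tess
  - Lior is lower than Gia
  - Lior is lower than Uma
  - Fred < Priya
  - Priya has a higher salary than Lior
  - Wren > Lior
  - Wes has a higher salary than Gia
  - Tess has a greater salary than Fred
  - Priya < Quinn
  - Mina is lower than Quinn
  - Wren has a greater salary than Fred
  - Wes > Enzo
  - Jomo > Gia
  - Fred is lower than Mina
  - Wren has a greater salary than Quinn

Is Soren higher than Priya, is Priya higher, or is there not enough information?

Soren

Priya < Gia and Gia < Jomo give Priya < Jomo.
Then Jomo < Tess extends the chain to Tess.
Then Tess < Wes extends the chain to Wes.
Then Wes < Soren extends the chain to Soren.
So Soren is higher.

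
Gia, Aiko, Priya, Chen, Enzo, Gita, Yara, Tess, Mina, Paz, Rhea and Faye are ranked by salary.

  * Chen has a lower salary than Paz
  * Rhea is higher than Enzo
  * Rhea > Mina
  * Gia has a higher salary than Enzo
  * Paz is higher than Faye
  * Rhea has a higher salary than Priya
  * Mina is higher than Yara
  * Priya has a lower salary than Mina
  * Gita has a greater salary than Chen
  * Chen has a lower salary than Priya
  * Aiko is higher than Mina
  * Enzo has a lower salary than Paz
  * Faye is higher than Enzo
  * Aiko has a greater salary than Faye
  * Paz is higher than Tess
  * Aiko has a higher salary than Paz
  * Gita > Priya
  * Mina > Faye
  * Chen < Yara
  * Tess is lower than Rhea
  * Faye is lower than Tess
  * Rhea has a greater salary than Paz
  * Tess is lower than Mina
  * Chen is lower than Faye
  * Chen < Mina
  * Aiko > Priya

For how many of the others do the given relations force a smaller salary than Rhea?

The elements the relations force below Rhea are Enzo, Chen, Priya, Yara, Faye, Tess, Paz, Mina — no chain reaches any other.
That is 8.

8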